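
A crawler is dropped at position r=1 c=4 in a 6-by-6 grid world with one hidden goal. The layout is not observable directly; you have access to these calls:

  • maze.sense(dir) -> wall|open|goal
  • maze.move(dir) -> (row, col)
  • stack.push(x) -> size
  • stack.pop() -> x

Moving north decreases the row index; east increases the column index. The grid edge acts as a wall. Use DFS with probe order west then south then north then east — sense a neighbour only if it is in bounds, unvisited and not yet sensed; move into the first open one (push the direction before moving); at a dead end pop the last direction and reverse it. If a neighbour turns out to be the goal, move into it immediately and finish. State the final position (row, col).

>> maze.sense(dir→west)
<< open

>> stack.push(x→west)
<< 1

>> maze.move(dir→west)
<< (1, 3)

>> maze.sense(dir→west)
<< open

>> stack.push(x→west)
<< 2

>> maze.move(dir→west)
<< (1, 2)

>> maze.sense(dir→west)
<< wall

>> maze.sense(dir→south)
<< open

>> stack.push(x→south)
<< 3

>> maze.move(dir→south)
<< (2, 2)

>> maze.sense(dir→west)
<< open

>> stack.push(x→west)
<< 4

>> maze.move(dir→west)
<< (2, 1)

>> maze.sense(dir→west)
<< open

>> stack.push(x→west)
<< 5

>> maze.move(dir→west)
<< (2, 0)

>> maze.sense(dir→south)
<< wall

>> maze.sense(dir→north)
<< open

>> stack.push(x→north)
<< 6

>> maze.move(dir→north)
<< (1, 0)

>> maze.sense(dir→north)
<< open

>> stack.push(x→north)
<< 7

>> maze.move(dir→north)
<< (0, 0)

>> maze.sense(dir→east)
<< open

>> stack.push(x→east)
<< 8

>> maze.move(dir→east)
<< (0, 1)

>> maze.sense(dir→east)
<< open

>> stack.push(x→east)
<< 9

>> maze.move(dir→east)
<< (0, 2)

>> maze.sense(dir→east)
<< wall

>> stack.pop()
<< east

>> maze.move(dir→west)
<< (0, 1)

>> stack.pop()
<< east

>> maze.move(dir→west)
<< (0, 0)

>> stack.pop()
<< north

>> maze.move(dir→south)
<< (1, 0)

>> stack.pop()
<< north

>> maze.move(dir→south)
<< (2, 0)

>> stack.pop()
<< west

>> maze.move(dir→east)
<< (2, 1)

>> maze.sense(dir→south)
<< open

>> stack.push(x→south)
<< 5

>> maze.move(dir→south)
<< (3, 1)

>> maze.sense(dir→south)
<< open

>> stack.push(x→south)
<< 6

>> maze.move(dir→south)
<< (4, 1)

>> maze.sense(dir→west)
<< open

>> stack.push(x→west)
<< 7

>> maze.move(dir→west)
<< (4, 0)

>> maze.sense(dir→south)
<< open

>> stack.push(x→south)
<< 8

>> maze.move(dir→south)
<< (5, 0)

>> maze.sense(dir→east)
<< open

>> stack.push(x→east)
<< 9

>> maze.move(dir→east)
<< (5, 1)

>> maze.sense(dir→east)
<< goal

>> maze.move(dir→east)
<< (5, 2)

Answer: (5, 2)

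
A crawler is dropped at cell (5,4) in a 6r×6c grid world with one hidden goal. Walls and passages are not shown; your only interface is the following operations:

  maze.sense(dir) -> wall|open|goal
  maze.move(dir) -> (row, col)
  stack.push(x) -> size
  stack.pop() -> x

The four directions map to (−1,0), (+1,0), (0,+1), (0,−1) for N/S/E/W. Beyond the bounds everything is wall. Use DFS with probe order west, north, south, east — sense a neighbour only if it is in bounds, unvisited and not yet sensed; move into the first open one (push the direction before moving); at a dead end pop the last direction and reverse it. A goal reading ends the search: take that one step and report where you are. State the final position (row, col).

Calling sense on dir='west', which returns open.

Invoking push on x='west', and get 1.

Then move on dir='west', and see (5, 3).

Calling sense on dir='west', giving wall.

I use sense on dir='north', and see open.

I invoke push on x='north', : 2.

I try move on dir='north', and get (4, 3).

I invoke sense on dir='west', → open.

Now I run push on x='west', : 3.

Calling move on dir='west', yielding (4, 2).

Now I run sense on dir='west', → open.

I try push on x='west', and see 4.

Now I run move on dir='west', and observe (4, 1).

Next I call sense on dir='west', giving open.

Now I run push on x='west', → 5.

Using move on dir='west', and observe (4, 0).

I run sense on dir='north', → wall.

Now I run sense on dir='south', — result: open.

Calling push on x='south', — result: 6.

Invoking move on dir='south', and see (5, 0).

I use sense on dir='east', → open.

I call push on x='east', : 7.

I use move on dir='east', and get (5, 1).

I invoke pop(), — result: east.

I call move on dir='west', → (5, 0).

Using pop(), which returns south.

Now I run move on dir='north', and observe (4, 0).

Invoking pop(), → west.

I call move on dir='east', and observe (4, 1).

I call sense on dir='north', → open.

I call push on x='north', and get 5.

I call move on dir='north', and observe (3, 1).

Using sense on dir='north', and see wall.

I try sense on dir='east', and get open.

I invoke push on x='east', giving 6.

I invoke move on dir='east', which returns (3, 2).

I try sense on dir='north', yielding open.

I use push on x='north', yielding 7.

Next I call move on dir='north', giving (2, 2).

Invoking sense on dir='north', and get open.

I run push on x='north', giving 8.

I call move on dir='north', and see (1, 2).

I invoke sense on dir='west', which returns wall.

I try sense on dir='north', — result: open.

Using push on x='north', and observe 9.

Using move on dir='north', and observe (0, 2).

I use sense on dir='west', yielding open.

Then push on x='west', → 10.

Then move on dir='west', and get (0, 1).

I use sense on dir='west', and observe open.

I call push on x='west', → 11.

I use move on dir='west', → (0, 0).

I invoke sense on dir='south', and get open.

Then push on x='south', — result: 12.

I use move on dir='south', : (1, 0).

Then sense on dir='south', which returns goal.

Next I call move on dir='south', : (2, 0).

Answer: (2, 0)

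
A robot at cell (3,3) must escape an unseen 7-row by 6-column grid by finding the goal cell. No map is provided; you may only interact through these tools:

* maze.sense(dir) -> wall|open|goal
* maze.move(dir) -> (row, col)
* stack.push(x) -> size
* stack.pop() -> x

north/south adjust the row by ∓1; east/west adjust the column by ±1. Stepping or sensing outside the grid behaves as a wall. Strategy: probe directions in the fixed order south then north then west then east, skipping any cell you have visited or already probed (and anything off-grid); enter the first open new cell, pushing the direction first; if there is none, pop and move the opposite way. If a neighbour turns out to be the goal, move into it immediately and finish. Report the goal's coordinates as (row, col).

>> sense(south)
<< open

>> push(south)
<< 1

>> move(south)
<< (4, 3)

>> sense(south)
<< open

>> push(south)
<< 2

>> move(south)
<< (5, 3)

>> sense(south)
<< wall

>> sense(west)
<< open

>> push(west)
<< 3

>> move(west)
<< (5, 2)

>> sense(south)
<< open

>> push(south)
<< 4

>> move(south)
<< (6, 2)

>> sense(west)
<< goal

>> move(west)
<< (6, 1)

Answer: (6, 1)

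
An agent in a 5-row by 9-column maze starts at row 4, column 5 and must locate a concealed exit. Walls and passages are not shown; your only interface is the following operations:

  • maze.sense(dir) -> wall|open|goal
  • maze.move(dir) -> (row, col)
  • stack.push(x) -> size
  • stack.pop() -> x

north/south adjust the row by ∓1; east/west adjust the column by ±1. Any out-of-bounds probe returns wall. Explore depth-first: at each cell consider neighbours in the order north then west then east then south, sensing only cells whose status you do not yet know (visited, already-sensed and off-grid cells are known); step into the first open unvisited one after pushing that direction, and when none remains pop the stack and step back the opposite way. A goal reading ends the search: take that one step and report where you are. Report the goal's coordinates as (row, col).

CALL maze.sense[dir→north]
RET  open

CALL stack.push[x→north]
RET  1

CALL maze.move[dir→north]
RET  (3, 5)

CALL maze.sense[dir→north]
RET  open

CALL stack.push[x→north]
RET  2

CALL maze.move[dir→north]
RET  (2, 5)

CALL maze.sense[dir→north]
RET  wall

CALL maze.sense[dir→west]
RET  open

CALL stack.push[x→west]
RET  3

CALL maze.move[dir→west]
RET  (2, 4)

CALL maze.sense[dir→north]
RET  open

CALL stack.push[x→north]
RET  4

CALL maze.move[dir→north]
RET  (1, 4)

CALL maze.sense[dir→north]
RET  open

CALL stack.push[x→north]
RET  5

CALL maze.move[dir→north]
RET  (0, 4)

CALL maze.sense[dir→west]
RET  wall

CALL maze.sense[dir→east]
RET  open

CALL stack.push[x→east]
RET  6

CALL maze.move[dir→east]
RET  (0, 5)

CALL maze.sense[dir→east]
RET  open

CALL stack.push[x→east]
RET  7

CALL maze.move[dir→east]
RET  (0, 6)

CALL maze.sense[dir→east]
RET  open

CALL stack.push[x→east]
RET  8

CALL maze.move[dir→east]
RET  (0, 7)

CALL maze.sense[dir→east]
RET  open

CALL stack.push[x→east]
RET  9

CALL maze.move[dir→east]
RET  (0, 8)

CALL maze.sense[dir→south]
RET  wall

CALL stack.pop[]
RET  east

CALL maze.move[dir→west]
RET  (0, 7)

CALL maze.sense[dir→south]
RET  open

CALL stack.push[x→south]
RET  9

CALL maze.move[dir→south]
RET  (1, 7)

CALL maze.sense[dir→west]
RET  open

CALL stack.push[x→west]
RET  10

CALL maze.move[dir→west]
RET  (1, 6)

CALL maze.sense[dir→south]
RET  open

CALL stack.push[x→south]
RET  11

CALL maze.move[dir→south]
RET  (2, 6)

CALL maze.sense[dir→east]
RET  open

CALL stack.push[x→east]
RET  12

CALL maze.move[dir→east]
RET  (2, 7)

CALL maze.sense[dir→east]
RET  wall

CALL maze.sense[dir→south]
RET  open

CALL stack.push[x→south]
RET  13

CALL maze.move[dir→south]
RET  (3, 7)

CALL maze.sense[dir→west]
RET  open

CALL stack.push[x→west]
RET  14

CALL maze.move[dir→west]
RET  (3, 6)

CALL maze.sense[dir→south]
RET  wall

CALL stack.pop[]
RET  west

CALL maze.move[dir→east]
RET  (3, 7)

CALL maze.sense[dir→east]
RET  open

CALL stack.push[x→east]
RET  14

CALL maze.move[dir→east]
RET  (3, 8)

CALL maze.sense[dir→south]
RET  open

CALL stack.push[x→south]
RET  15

CALL maze.move[dir→south]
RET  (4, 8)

CALL maze.sense[dir→west]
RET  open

CALL stack.push[x→west]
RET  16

CALL maze.move[dir→west]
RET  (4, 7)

CALL stack.pop[]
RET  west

CALL maze.move[dir→east]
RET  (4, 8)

CALL stack.pop[]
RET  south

CALL maze.move[dir→north]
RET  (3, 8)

CALL stack.pop[]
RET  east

CALL maze.move[dir→west]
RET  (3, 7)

CALL stack.pop[]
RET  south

CALL maze.move[dir→north]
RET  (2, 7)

CALL stack.pop[]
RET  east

CALL maze.move[dir→west]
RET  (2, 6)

CALL stack.pop[]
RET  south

CALL maze.move[dir→north]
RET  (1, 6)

CALL stack.pop[]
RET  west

CALL maze.move[dir→east]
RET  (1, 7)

CALL stack.pop[]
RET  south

CALL maze.move[dir→north]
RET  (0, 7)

CALL stack.pop[]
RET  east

CALL maze.move[dir→west]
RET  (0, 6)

CALL stack.pop[]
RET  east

CALL maze.move[dir→west]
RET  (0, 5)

CALL stack.pop[]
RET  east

CALL maze.move[dir→west]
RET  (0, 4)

CALL stack.pop[]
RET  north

CALL maze.move[dir→south]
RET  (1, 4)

CALL maze.sense[dir→west]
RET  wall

CALL stack.pop[]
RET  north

CALL maze.move[dir→south]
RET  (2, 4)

CALL maze.sense[dir→west]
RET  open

CALL stack.push[x→west]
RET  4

CALL maze.move[dir→west]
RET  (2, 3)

CALL maze.sense[dir→west]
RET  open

CALL stack.push[x→west]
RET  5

CALL maze.move[dir→west]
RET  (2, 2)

CALL maze.sense[dir→north]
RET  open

CALL stack.push[x→north]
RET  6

CALL maze.move[dir→north]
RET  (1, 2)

CALL maze.sense[dir→north]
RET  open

CALL stack.push[x→north]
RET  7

CALL maze.move[dir→north]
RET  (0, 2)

CALL maze.sense[dir→west]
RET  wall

CALL stack.pop[]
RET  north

CALL maze.move[dir→south]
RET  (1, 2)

CALL maze.sense[dir→west]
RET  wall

CALL stack.pop[]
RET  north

CALL maze.move[dir→south]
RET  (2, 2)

CALL maze.sense[dir→west]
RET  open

CALL stack.push[x→west]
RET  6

CALL maze.move[dir→west]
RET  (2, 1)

CALL maze.sense[dir→west]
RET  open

CALL stack.push[x→west]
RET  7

CALL maze.move[dir→west]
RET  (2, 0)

CALL maze.sense[dir→north]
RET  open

CALL stack.push[x→north]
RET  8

CALL maze.move[dir→north]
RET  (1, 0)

CALL maze.sense[dir→north]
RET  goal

CALL maze.move[dir→north]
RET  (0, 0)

Answer: (0, 0)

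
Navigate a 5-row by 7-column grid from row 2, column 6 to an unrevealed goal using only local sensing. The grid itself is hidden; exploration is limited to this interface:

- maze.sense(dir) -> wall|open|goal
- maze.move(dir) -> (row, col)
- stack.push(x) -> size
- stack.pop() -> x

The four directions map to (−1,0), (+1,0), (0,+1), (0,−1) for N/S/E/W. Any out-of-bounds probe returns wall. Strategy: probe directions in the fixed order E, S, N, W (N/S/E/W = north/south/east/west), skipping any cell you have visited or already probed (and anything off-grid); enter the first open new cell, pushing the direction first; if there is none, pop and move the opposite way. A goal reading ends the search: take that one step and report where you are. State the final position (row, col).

>> maze.sense(dir→south)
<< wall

>> maze.sense(dir→north)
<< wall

>> maze.sense(dir→west)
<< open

>> stack.push(x→west)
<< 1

>> maze.move(dir→west)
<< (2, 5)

>> maze.sense(dir→south)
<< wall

>> maze.sense(dir→north)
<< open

>> stack.push(x→north)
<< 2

>> maze.move(dir→north)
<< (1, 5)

>> maze.sense(dir→north)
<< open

>> stack.push(x→north)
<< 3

>> maze.move(dir→north)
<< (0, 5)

>> maze.sense(dir→east)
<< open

>> stack.push(x→east)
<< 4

>> maze.move(dir→east)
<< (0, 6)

>> stack.pop()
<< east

>> maze.move(dir→west)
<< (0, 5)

>> maze.sense(dir→west)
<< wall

>> stack.pop()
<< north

>> maze.move(dir→south)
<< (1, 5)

>> maze.sense(dir→west)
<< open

>> stack.push(x→west)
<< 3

>> maze.move(dir→west)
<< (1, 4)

>> maze.sense(dir→south)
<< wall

>> maze.sense(dir→west)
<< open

>> stack.push(x→west)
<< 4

>> maze.move(dir→west)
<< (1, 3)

>> maze.sense(dir→south)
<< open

>> stack.push(x→south)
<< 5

>> maze.move(dir→south)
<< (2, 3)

>> maze.sense(dir→south)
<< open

>> stack.push(x→south)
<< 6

>> maze.move(dir→south)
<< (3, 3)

>> maze.sense(dir→east)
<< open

>> stack.push(x→east)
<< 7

>> maze.move(dir→east)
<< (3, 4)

>> maze.sense(dir→south)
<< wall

>> stack.pop()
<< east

>> maze.move(dir→west)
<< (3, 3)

>> maze.sense(dir→south)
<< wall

>> maze.sense(dir→west)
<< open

>> stack.push(x→west)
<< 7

>> maze.move(dir→west)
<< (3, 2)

>> maze.sense(dir→south)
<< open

>> stack.push(x→south)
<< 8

>> maze.move(dir→south)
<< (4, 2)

>> maze.sense(dir→west)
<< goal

>> maze.move(dir→west)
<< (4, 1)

Answer: (4, 1)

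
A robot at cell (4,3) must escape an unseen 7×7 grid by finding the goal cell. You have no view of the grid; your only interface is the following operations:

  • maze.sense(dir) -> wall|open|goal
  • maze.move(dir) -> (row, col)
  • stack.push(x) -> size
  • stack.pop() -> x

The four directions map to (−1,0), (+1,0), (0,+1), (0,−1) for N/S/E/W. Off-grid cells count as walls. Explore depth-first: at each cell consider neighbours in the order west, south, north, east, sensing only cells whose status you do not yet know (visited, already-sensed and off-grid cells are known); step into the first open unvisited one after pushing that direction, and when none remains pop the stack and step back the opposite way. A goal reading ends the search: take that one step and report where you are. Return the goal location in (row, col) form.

→ maze.sense(dir=west)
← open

→ stack.push(x=west)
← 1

→ maze.move(dir=west)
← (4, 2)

→ maze.sense(dir=west)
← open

→ stack.push(x=west)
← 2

→ maze.move(dir=west)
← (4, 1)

→ maze.sense(dir=west)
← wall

→ maze.sense(dir=south)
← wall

→ maze.sense(dir=north)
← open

→ stack.push(x=north)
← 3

→ maze.move(dir=north)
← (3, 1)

→ maze.sense(dir=west)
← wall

→ maze.sense(dir=north)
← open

→ stack.push(x=north)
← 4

→ maze.move(dir=north)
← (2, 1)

→ maze.sense(dir=west)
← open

→ stack.push(x=west)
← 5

→ maze.move(dir=west)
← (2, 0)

→ maze.sense(dir=north)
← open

→ stack.push(x=north)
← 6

→ maze.move(dir=north)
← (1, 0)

→ maze.sense(dir=north)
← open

→ stack.push(x=north)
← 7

→ maze.move(dir=north)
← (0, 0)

→ maze.sense(dir=east)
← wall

→ stack.pop()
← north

→ maze.move(dir=south)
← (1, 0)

→ maze.sense(dir=east)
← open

→ stack.push(x=east)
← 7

→ maze.move(dir=east)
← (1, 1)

→ maze.sense(dir=east)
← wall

→ stack.pop()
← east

→ maze.move(dir=west)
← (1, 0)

→ stack.pop()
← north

→ maze.move(dir=south)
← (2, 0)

→ stack.pop()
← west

→ maze.move(dir=east)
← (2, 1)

→ maze.sense(dir=east)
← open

→ stack.push(x=east)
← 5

→ maze.move(dir=east)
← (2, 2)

→ maze.sense(dir=south)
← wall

→ maze.sense(dir=east)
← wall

→ stack.pop()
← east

→ maze.move(dir=west)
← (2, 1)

→ stack.pop()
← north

→ maze.move(dir=south)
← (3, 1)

→ stack.pop()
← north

→ maze.move(dir=south)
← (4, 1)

→ stack.pop()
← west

→ maze.move(dir=east)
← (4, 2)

→ maze.sense(dir=south)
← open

→ stack.push(x=south)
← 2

→ maze.move(dir=south)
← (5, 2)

→ maze.sense(dir=south)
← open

→ stack.push(x=south)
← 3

→ maze.move(dir=south)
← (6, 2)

→ maze.sense(dir=west)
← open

→ stack.push(x=west)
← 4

→ maze.move(dir=west)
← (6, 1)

→ maze.sense(dir=west)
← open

→ stack.push(x=west)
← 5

→ maze.move(dir=west)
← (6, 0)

→ maze.sense(dir=north)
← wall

→ stack.pop()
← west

→ maze.move(dir=east)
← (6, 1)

→ stack.pop()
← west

→ maze.move(dir=east)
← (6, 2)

→ maze.sense(dir=east)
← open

→ stack.push(x=east)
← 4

→ maze.move(dir=east)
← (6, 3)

→ maze.sense(dir=north)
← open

→ stack.push(x=north)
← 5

→ maze.move(dir=north)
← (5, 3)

→ maze.sense(dir=east)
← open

→ stack.push(x=east)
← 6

→ maze.move(dir=east)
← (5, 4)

→ maze.sense(dir=south)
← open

→ stack.push(x=south)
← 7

→ maze.move(dir=south)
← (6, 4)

→ maze.sense(dir=east)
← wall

→ stack.pop()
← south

→ maze.move(dir=north)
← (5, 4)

→ maze.sense(dir=north)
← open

→ stack.push(x=north)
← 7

→ maze.move(dir=north)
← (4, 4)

→ maze.sense(dir=north)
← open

→ stack.push(x=north)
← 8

→ maze.move(dir=north)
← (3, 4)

→ maze.sense(dir=west)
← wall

→ maze.sense(dir=north)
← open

→ stack.push(x=north)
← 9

→ maze.move(dir=north)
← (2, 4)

→ maze.sense(dir=north)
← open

→ stack.push(x=north)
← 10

→ maze.move(dir=north)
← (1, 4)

→ maze.sense(dir=west)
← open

→ stack.push(x=west)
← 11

→ maze.move(dir=west)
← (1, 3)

→ maze.sense(dir=north)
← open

→ stack.push(x=north)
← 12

→ maze.move(dir=north)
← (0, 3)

→ maze.sense(dir=west)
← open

→ stack.push(x=west)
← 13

→ maze.move(dir=west)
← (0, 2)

→ stack.pop()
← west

→ maze.move(dir=east)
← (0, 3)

→ maze.sense(dir=east)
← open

→ stack.push(x=east)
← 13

→ maze.move(dir=east)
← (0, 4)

→ maze.sense(dir=east)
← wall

→ stack.pop()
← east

→ maze.move(dir=west)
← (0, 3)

→ stack.pop()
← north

→ maze.move(dir=south)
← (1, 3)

→ stack.pop()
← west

→ maze.move(dir=east)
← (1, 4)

→ maze.sense(dir=east)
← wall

→ stack.pop()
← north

→ maze.move(dir=south)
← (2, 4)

→ maze.sense(dir=east)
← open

→ stack.push(x=east)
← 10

→ maze.move(dir=east)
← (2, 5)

→ maze.sense(dir=south)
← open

→ stack.push(x=south)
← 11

→ maze.move(dir=south)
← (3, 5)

→ maze.sense(dir=south)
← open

→ stack.push(x=south)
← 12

→ maze.move(dir=south)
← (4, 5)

→ maze.sense(dir=south)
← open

→ stack.push(x=south)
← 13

→ maze.move(dir=south)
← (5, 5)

→ maze.sense(dir=east)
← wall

→ stack.pop()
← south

→ maze.move(dir=north)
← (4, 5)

→ maze.sense(dir=east)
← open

→ stack.push(x=east)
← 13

→ maze.move(dir=east)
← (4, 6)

→ maze.sense(dir=north)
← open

→ stack.push(x=north)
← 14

→ maze.move(dir=north)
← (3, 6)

→ maze.sense(dir=north)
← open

→ stack.push(x=north)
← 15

→ maze.move(dir=north)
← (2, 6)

→ maze.sense(dir=north)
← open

→ stack.push(x=north)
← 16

→ maze.move(dir=north)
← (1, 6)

→ maze.sense(dir=north)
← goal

→ maze.move(dir=north)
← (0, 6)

Answer: (0, 6)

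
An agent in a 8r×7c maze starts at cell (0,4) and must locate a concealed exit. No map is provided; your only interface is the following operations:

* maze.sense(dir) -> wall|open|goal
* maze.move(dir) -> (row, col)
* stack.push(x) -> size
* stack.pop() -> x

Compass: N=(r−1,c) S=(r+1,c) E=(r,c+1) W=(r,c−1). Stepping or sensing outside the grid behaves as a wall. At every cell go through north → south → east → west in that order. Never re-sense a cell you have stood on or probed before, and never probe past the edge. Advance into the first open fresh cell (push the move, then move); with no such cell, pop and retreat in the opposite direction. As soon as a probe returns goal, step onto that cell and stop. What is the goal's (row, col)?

I use maze.sense(south), and get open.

Now I run stack.push(south), yielding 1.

I invoke maze.move(south), yielding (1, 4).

I call maze.sense(south), and get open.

Now I run stack.push(south), → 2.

Next I call maze.move(south), → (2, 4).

I try maze.sense(south), → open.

I call stack.push(south), and see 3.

I use maze.move(south), which returns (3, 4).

Now I run maze.sense(south), → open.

I run stack.push(south), which returns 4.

I use maze.move(south), yielding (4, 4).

I try maze.sense(south), which returns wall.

Invoking maze.sense(east), and get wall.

I invoke maze.sense(west), : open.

I call stack.push(west), which returns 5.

Calling maze.move(west), and see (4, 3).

I try maze.sense(north), → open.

Next I call stack.push(north), and get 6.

Now I run maze.move(north), → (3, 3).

Using maze.sense(north), giving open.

Next I call stack.push(north), and observe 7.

I invoke maze.move(north), — result: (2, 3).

Next I call maze.sense(north), giving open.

Then stack.push(north), — result: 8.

I run maze.move(north), and see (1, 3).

Invoking maze.sense(north), : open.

I call stack.push(north), : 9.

Now I run maze.move(north), which returns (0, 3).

I run maze.sense(west), which returns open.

Next I call stack.push(west), — result: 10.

I run maze.move(west), and get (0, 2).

Now I run maze.sense(south), → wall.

Using maze.sense(west), and see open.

I invoke stack.push(west), yielding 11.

Using maze.move(west), → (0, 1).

Using maze.sense(south), which returns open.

Using stack.push(south), and get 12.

I try maze.move(south), : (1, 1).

Using maze.sense(south), and get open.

Invoking stack.push(south), giving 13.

Calling maze.move(south), → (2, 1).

I use maze.sense(south), yielding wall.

I call maze.sense(east), and observe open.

I use stack.push(east), : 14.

I run maze.move(east), and observe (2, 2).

I use maze.sense(south), — result: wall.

Invoking stack.pop, giving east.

Then maze.move(west), and observe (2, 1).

I invoke maze.sense(west), → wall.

Using stack.pop, → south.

I invoke maze.move(north), and get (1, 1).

Calling maze.sense(west), giving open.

Next I call stack.push(west), yielding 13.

Next I call maze.move(west), → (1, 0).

Invoking maze.sense(north), and get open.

I run stack.push(north), and get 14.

Then maze.move(north), giving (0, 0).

Invoking stack.pop, : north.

I call maze.move(south), and observe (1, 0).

I run stack.pop(), and get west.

I invoke maze.move(east), which returns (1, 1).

I run stack.pop, which returns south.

I use maze.move(north), → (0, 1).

Next I call stack.pop, and observe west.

I call maze.move(east), and observe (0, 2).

Now I run stack.pop, : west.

I run maze.move(east), and observe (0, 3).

Now I run stack.pop, which returns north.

Now I run maze.move(south), — result: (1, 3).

I try stack.pop, and get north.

Then maze.move(south), yielding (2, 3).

I use stack.pop(), — result: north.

Invoking maze.move(south), → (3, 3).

I try stack.pop, giving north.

I call maze.move(south), → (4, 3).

Calling maze.sense(south), yielding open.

Now I run stack.push(south), yielding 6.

Then maze.move(south), and get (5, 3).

I use maze.sense(south), giving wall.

I invoke maze.sense(west), and see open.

Then stack.push(west), → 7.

Invoking maze.move(west), which returns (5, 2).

Using maze.sense(north), : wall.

Calling maze.sense(south), giving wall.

Invoking maze.sense(west), which returns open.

Invoking stack.push(west), and get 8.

I use maze.move(west), and get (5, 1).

Next I call maze.sense(north), and observe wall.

Then maze.sense(south), : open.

Calling stack.push(south), — result: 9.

Then maze.move(south), → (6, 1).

Next I call maze.sense(south), and observe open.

I invoke stack.push(south), giving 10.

I invoke maze.move(south), and get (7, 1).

Using maze.sense(east), and get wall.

I run maze.sense(west), and get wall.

I invoke stack.pop, giving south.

I use maze.move(north), — result: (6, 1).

Next I call maze.sense(west), → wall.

I invoke stack.pop(), which returns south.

I run maze.move(north), giving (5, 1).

I use maze.sense(west), which returns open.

Next I call stack.push(west), : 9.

I use maze.move(west), giving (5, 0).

Then maze.sense(north), → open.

Next I call stack.push(north), giving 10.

Now I run maze.move(north), → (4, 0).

Next I call maze.sense(north), yielding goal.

Next I call maze.move(north), which returns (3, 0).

Answer: (3, 0)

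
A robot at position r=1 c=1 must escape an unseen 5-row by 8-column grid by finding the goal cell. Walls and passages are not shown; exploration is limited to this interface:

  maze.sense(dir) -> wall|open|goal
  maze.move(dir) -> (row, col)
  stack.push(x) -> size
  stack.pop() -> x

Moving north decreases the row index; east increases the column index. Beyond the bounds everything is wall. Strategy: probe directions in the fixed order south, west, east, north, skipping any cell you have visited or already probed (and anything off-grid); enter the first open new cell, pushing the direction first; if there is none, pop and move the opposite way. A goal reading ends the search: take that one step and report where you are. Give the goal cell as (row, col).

# maze.sense(dir: south) => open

# stack.push(x: south) => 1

# maze.move(dir: south) => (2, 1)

# maze.sense(dir: south) => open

# stack.push(x: south) => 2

# maze.move(dir: south) => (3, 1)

# maze.sense(dir: south) => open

# stack.push(x: south) => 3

# maze.move(dir: south) => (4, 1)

# maze.sense(dir: west) => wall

# maze.sense(dir: east) => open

# stack.push(x: east) => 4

# maze.move(dir: east) => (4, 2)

# maze.sense(dir: east) => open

# stack.push(x: east) => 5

# maze.move(dir: east) => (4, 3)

# maze.sense(dir: east) => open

# stack.push(x: east) => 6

# maze.move(dir: east) => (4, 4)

# maze.sense(dir: east) => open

# stack.push(x: east) => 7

# maze.move(dir: east) => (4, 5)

# maze.sense(dir: east) => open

# stack.push(x: east) => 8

# maze.move(dir: east) => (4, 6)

# maze.sense(dir: east) => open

# stack.push(x: east) => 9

# maze.move(dir: east) => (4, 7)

# maze.sense(dir: north) => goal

# maze.move(dir: north) => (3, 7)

Answer: (3, 7)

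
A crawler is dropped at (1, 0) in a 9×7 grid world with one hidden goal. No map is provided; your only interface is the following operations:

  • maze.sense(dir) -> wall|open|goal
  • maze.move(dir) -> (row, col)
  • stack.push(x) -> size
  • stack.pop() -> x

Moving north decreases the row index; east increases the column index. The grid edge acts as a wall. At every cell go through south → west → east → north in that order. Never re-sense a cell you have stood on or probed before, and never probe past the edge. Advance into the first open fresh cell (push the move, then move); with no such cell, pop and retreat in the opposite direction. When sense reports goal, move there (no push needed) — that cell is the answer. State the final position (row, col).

% 1. maze.sense(dir: south) => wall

% 2. maze.sense(dir: east) => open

% 3. stack.push(x: east) => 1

% 4. maze.move(dir: east) => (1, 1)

% 5. maze.sense(dir: south) => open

% 6. stack.push(x: south) => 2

% 7. maze.move(dir: south) => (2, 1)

% 8. maze.sense(dir: south) => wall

% 9. maze.sense(dir: east) => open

% 10. stack.push(x: east) => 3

% 11. maze.move(dir: east) => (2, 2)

% 12. maze.sense(dir: south) => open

% 13. stack.push(x: south) => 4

% 14. maze.move(dir: south) => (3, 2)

% 15. maze.sense(dir: south) => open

% 16. stack.push(x: south) => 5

% 17. maze.move(dir: south) => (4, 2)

% 18. maze.sense(dir: south) => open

% 19. stack.push(x: south) => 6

% 20. maze.move(dir: south) => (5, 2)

% 21. maze.sense(dir: south) => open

% 22. stack.push(x: south) => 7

% 23. maze.move(dir: south) => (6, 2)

% 24. maze.sense(dir: south) => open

% 25. stack.push(x: south) => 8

% 26. maze.move(dir: south) => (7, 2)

% 27. maze.sense(dir: south) => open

% 28. stack.push(x: south) => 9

% 29. maze.move(dir: south) => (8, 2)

% 30. maze.sense(dir: west) => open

% 31. stack.push(x: west) => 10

% 32. maze.move(dir: west) => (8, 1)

% 33. maze.sense(dir: west) => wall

% 34. maze.sense(dir: north) => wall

% 35. stack.pop() => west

% 36. maze.move(dir: east) => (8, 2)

% 37. maze.sense(dir: east) => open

% 38. stack.push(x: east) => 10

% 39. maze.move(dir: east) => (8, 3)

% 40. maze.sense(dir: east) => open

% 41. stack.push(x: east) => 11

% 42. maze.move(dir: east) => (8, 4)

% 43. maze.sense(dir: east) => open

% 44. stack.push(x: east) => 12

% 45. maze.move(dir: east) => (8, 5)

% 46. maze.sense(dir: east) => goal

% 47. maze.move(dir: east) => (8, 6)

Answer: (8, 6)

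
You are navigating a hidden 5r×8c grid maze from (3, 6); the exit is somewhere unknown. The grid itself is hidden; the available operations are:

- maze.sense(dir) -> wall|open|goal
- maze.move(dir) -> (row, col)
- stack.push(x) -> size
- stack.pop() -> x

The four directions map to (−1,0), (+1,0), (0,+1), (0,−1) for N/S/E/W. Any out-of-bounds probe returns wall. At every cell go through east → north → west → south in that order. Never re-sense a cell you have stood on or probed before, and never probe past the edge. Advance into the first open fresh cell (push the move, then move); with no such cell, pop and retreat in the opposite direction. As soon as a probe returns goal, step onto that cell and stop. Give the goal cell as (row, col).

==> maze.sense(east)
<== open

==> stack.push(east)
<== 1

==> maze.move(east)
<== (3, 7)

==> maze.sense(north)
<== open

==> stack.push(north)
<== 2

==> maze.move(north)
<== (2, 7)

==> maze.sense(north)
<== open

==> stack.push(north)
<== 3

==> maze.move(north)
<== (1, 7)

==> maze.sense(north)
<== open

==> stack.push(north)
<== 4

==> maze.move(north)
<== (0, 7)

==> maze.sense(west)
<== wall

==> stack.pop()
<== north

==> maze.move(south)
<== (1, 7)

==> maze.sense(west)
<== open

==> stack.push(west)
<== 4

==> maze.move(west)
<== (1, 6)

==> maze.sense(west)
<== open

==> stack.push(west)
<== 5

==> maze.move(west)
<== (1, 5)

==> maze.sense(north)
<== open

==> stack.push(north)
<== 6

==> maze.move(north)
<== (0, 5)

==> maze.sense(west)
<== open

==> stack.push(west)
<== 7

==> maze.move(west)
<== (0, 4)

==> maze.sense(west)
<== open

==> stack.push(west)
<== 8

==> maze.move(west)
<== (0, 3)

==> maze.sense(west)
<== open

==> stack.push(west)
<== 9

==> maze.move(west)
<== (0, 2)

==> maze.sense(west)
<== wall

==> maze.sense(south)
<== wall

==> stack.pop()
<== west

==> maze.move(east)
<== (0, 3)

==> maze.sense(south)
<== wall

==> stack.pop()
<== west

==> maze.move(east)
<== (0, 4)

==> maze.sense(south)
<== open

==> stack.push(south)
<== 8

==> maze.move(south)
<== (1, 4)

==> maze.sense(south)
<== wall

==> stack.pop()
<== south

==> maze.move(north)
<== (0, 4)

==> stack.pop()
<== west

==> maze.move(east)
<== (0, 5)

==> stack.pop()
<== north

==> maze.move(south)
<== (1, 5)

==> maze.sense(south)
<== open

==> stack.push(south)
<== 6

==> maze.move(south)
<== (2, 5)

==> maze.sense(east)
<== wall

==> maze.sense(south)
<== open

==> stack.push(south)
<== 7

==> maze.move(south)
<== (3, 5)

==> maze.sense(west)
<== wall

==> maze.sense(south)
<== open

==> stack.push(south)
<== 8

==> maze.move(south)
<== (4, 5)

==> maze.sense(east)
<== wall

==> maze.sense(west)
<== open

==> stack.push(west)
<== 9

==> maze.move(west)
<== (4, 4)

==> maze.sense(west)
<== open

==> stack.push(west)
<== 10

==> maze.move(west)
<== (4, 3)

==> maze.sense(north)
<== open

==> stack.push(north)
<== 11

==> maze.move(north)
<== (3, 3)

==> maze.sense(north)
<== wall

==> maze.sense(west)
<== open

==> stack.push(west)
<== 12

==> maze.move(west)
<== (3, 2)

==> maze.sense(north)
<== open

==> stack.push(north)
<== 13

==> maze.move(north)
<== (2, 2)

==> maze.sense(west)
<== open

==> stack.push(west)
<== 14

==> maze.move(west)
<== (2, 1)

==> maze.sense(north)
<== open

==> stack.push(north)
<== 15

==> maze.move(north)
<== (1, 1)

==> maze.sense(west)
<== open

==> stack.push(west)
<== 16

==> maze.move(west)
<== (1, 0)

==> maze.sense(north)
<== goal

==> maze.move(north)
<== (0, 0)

Answer: (0, 0)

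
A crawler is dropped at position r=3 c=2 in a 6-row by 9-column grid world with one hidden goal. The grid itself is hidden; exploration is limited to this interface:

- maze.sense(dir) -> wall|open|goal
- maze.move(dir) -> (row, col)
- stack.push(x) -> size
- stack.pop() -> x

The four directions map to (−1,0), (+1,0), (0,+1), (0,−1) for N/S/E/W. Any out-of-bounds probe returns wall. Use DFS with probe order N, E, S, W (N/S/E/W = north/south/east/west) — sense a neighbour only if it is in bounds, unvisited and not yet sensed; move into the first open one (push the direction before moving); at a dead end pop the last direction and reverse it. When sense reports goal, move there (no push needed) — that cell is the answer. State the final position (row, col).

Step: maze.sense[north]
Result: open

Step: stack.push[north]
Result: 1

Step: maze.move[north]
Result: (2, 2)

Step: maze.sense[north]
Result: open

Step: stack.push[north]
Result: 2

Step: maze.move[north]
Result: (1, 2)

Step: maze.sense[north]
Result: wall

Step: maze.sense[east]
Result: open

Step: stack.push[east]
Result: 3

Step: maze.move[east]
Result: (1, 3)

Step: maze.sense[north]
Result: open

Step: stack.push[north]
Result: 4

Step: maze.move[north]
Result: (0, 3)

Step: maze.sense[east]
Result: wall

Step: stack.pop[]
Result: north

Step: maze.move[south]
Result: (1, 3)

Step: maze.sense[east]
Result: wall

Step: maze.sense[south]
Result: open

Step: stack.push[south]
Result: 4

Step: maze.move[south]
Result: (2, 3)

Step: maze.sense[east]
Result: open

Step: stack.push[east]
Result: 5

Step: maze.move[east]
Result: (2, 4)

Step: maze.sense[east]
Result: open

Step: stack.push[east]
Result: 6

Step: maze.move[east]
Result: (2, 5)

Step: maze.sense[north]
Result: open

Step: stack.push[north]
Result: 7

Step: maze.move[north]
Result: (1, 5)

Step: maze.sense[north]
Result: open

Step: stack.push[north]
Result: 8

Step: maze.move[north]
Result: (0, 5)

Step: maze.sense[east]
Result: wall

Step: stack.pop[]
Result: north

Step: maze.move[south]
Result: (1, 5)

Step: maze.sense[east]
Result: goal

Step: maze.move[east]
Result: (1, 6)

Answer: (1, 6)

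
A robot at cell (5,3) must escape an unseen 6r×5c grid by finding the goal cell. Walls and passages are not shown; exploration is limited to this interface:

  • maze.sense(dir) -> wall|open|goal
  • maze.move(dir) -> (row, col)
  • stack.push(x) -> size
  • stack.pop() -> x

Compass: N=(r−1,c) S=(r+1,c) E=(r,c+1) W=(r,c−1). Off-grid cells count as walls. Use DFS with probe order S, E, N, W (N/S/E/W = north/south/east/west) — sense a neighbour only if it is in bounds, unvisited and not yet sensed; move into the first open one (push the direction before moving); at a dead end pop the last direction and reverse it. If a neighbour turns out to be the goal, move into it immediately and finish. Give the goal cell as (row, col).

I invoke sense(dir='east'), : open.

I use push(x='east'), which returns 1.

Now I run move(dir='east'), giving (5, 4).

Next I call sense(dir='north'), which returns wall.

Then pop, yielding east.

Then move(dir='west'), : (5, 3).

Now I run sense(dir='north'), and see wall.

Using sense(dir='west'), giving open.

Next I call push(x='west'), — result: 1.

I call move(dir='west'), : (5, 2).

I try sense(dir='north'), giving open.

Now I run push(x='north'), which returns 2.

Using move(dir='north'), and see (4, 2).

Then sense(dir='north'), : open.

I try push(x='north'), and observe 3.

I use move(dir='north'), which returns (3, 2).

I invoke sense(dir='east'), which returns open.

Calling push(x='east'), and observe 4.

I try move(dir='east'), → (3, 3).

I call sense(dir='east'), — result: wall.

I try sense(dir='north'), yielding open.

Calling push(x='north'), yielding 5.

I call move(dir='north'), and get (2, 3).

I call sense(dir='east'), yielding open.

I try push(x='east'), and see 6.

Now I run move(dir='east'), and observe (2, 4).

I call sense(dir='north'), : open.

Next I call push(x='north'), yielding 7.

I run move(dir='north'), and see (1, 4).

Invoking sense(dir='north'), yielding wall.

Invoking sense(dir='west'), and observe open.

Using push(x='west'), and see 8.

Then move(dir='west'), yielding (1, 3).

I try sense(dir='north'), : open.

Next I call push(x='north'), and get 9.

I use move(dir='north'), → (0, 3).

I use sense(dir='west'), — result: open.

Invoking push(x='west'), yielding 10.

Calling move(dir='west'), — result: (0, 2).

I call sense(dir='south'), : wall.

Invoking sense(dir='west'), and see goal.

I run move(dir='west'), and get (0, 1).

Answer: (0, 1)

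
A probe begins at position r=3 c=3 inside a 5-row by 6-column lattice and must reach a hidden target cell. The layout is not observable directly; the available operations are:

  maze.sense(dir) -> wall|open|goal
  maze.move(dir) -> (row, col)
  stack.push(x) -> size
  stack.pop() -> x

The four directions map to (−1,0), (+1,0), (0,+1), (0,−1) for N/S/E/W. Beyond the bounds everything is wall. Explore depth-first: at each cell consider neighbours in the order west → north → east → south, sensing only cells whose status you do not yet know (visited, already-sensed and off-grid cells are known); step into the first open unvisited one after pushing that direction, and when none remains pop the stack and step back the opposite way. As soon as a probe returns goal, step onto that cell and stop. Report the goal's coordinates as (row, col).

Do: maze.sense[dir: west]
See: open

Do: stack.push[x: west]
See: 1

Do: maze.move[dir: west]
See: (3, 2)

Do: maze.sense[dir: west]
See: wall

Do: maze.sense[dir: north]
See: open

Do: stack.push[x: north]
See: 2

Do: maze.move[dir: north]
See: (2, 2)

Do: maze.sense[dir: west]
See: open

Do: stack.push[x: west]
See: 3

Do: maze.move[dir: west]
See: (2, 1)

Do: maze.sense[dir: west]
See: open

Do: stack.push[x: west]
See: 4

Do: maze.move[dir: west]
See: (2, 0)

Do: maze.sense[dir: north]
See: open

Do: stack.push[x: north]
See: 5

Do: maze.move[dir: north]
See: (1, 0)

Do: maze.sense[dir: north]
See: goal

Do: maze.move[dir: north]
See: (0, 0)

Answer: (0, 0)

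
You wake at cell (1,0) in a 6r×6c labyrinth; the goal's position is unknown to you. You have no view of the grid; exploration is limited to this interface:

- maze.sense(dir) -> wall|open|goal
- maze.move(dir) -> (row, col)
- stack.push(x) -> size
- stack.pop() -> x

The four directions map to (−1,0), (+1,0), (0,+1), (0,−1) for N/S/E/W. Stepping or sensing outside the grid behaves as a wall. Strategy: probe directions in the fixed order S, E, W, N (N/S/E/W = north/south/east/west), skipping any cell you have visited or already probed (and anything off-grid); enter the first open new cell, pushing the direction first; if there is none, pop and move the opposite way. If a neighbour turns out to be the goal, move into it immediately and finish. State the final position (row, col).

I run maze.sense passing dir→south, and observe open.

Calling stack.push passing x→south, — result: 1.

Calling maze.move passing dir→south, and see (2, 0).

I use maze.sense passing dir→south, → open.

I invoke stack.push passing x→south, — result: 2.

I invoke maze.move passing dir→south, and see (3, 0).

Using maze.sense passing dir→south, — result: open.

Then stack.push passing x→south, and get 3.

I run maze.move passing dir→south, and get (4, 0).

I run maze.sense passing dir→south, and get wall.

Next I call maze.sense passing dir→east, and observe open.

I try stack.push passing x→east, and see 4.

I call maze.move passing dir→east, and get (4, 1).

Then maze.sense passing dir→south, and observe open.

I run stack.push passing x→south, and observe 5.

Next I call maze.move passing dir→south, and observe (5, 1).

I try maze.sense passing dir→east, — result: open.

Next I call stack.push passing x→east, which returns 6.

Next I call maze.move passing dir→east, and observe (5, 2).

I invoke maze.sense passing dir→east, : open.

I try stack.push passing x→east, giving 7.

I call maze.move passing dir→east, : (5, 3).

Using maze.sense passing dir→east, which returns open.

Invoking stack.push passing x→east, and see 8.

Next I call maze.move passing dir→east, and observe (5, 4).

I use maze.sense passing dir→east, and observe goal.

I run maze.move passing dir→east, → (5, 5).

Answer: (5, 5)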